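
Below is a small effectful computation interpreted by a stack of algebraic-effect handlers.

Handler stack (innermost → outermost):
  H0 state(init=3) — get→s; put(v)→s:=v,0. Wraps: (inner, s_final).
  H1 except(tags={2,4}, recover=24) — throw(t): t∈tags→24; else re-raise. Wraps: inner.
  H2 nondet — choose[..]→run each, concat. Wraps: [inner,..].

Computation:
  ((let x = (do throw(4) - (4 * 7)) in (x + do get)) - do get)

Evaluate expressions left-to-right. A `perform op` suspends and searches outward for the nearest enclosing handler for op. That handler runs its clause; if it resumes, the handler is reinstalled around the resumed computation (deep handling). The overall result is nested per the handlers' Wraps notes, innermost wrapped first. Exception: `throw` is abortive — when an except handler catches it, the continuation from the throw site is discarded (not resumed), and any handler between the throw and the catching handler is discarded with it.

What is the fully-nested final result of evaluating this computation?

Working:
throw(4) @ H1 caught ⇒ 24
H2 returns [24]
= [24]

Answer: [24]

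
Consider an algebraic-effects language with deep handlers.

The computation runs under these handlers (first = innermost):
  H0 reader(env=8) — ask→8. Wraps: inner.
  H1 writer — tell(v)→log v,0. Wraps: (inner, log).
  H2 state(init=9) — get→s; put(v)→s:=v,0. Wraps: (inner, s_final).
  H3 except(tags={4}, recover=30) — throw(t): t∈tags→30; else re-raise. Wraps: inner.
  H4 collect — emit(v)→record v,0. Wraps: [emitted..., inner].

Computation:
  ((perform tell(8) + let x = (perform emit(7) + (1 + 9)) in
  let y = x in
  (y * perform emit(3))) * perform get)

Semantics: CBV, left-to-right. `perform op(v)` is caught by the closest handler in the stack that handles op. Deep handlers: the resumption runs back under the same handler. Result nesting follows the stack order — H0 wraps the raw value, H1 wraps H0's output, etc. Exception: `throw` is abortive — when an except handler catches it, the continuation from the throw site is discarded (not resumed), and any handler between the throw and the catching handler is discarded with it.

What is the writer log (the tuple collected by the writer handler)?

Answer: (8)

Working:
tell(8) @ H1 ⇒ log+=8
emit(7) @ H4 ⇒ out+=7
emit(3) @ H4 ⇒ out+=3
get @ H2 ⇒ 9
H0 returns 0
H1 returns (0, (8))
H2 returns ((0, (8)), 9)
H3 returns ((0, (8)), 9)
H4 returns [7, 3, ((0, (8)), 9)]
= [7, 3, ((0, (8)), 9)]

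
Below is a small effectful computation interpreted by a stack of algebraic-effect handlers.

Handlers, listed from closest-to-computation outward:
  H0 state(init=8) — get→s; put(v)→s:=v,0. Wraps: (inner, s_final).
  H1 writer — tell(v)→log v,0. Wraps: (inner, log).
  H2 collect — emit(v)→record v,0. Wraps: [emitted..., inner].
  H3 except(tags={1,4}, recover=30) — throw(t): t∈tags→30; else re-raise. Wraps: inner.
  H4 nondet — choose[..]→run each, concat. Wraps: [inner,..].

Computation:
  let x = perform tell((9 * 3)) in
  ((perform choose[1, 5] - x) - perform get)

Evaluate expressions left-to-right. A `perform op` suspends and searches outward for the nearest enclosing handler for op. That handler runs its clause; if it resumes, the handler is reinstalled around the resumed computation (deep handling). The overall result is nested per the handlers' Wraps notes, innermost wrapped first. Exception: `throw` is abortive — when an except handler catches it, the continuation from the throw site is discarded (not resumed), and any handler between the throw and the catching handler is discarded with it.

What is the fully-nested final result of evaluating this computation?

Answer: [[((-7, 8), (27))], [((-3, 8), (27))]]

Evaluation trace:
tell(27) @ H1 ⇒ log+=27
choose[1, 5] @ H4
  branch[0] choose=1:
    get @ H0 ⇒ 8
    H0 returns (-7, 8)
    H1 returns ((-7, 8), (27))
    H2 returns [((-7, 8), (27))]
    H3 returns [((-7, 8), (27))]
    H4 returns [[((-7, 8), (27))]]
  branch[1] choose=5:
    get @ H0 ⇒ 8
    H0 returns (-3, 8)
    H1 returns ((-3, 8), (27))
    H2 returns [((-3, 8), (27))]
    H3 returns [((-3, 8), (27))]
    H4 returns [[((-3, 8), (27))]]
= [[((-7, 8), (27))], [((-3, 8), (27))]]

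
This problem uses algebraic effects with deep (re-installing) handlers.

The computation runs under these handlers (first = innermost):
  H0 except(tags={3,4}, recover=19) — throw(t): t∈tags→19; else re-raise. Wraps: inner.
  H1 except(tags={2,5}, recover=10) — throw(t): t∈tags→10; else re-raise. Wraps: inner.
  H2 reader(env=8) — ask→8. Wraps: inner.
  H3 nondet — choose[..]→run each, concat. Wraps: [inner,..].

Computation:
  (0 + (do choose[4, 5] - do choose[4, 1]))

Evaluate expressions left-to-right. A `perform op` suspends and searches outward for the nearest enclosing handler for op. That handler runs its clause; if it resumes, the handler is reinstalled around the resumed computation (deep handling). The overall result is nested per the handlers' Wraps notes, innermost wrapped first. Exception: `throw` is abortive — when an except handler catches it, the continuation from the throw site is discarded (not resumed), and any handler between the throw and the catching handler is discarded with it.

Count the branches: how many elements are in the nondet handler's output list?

Working:
choose[4, 5] @ H3
  branch[0] choose=4:
    choose[4, 1] @ H3
      branch[0] choose=4:
        H0 returns 0
        H1 returns 0
        H2 returns 0
        H3 returns [0]
      branch[1] choose=1:
        H0 returns 3
        H1 returns 3
        H2 returns 3
        H3 returns [3]
  branch[1] choose=5:
    choose[4, 1] @ H3
      branch[0] choose=4:
        H0 returns 1
        H1 returns 1
        H2 returns 1
        H3 returns [1]
      branch[1] choose=1:
        H0 returns 4
        H1 returns 4
        H2 returns 4
        H3 returns [4]
= [0, 3, 1, 4]

Answer: 4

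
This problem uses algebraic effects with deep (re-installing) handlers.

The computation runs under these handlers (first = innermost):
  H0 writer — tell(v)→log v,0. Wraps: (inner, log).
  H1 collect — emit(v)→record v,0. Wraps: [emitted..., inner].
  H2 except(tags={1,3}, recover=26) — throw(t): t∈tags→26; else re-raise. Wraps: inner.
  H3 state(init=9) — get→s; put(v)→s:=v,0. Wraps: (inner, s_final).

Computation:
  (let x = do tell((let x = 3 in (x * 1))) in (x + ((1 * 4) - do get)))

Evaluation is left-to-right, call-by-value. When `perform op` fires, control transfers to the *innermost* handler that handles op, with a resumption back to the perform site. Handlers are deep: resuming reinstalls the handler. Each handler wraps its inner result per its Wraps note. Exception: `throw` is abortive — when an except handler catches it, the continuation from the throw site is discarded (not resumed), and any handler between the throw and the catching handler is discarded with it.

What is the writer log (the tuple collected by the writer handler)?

Evaluation trace:
tell(3) @ H0 ⇒ log+=3
get @ H3 ⇒ 9
H0 returns (-5, (3))
H1 returns [(-5, (3))]
H2 returns [(-5, (3))]
H3 returns ([(-5, (3))], 9)
= ([(-5, (3))], 9)

Answer: (3)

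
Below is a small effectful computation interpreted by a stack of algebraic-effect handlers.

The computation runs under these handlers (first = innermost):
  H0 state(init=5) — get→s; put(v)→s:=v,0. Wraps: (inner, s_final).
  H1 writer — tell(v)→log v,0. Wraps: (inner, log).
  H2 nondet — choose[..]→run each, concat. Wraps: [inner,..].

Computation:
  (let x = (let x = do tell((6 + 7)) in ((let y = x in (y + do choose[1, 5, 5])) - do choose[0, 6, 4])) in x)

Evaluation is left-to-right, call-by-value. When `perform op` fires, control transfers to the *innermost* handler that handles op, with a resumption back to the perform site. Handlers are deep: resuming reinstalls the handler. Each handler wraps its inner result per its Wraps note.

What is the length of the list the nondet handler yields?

Answer: 9

Step-by-step:
tell(13) @ H1 ⇒ log+=13
choose[1, 5, 5] @ H2
  branch[0] choose=1:
    choose[0, 6, 4] @ H2
      branch[0] choose=0:
        H0 returns (1, 5)
        H1 returns ((1, 5), (13))
        H2 returns [((1, 5), (13))]
      branch[1] choose=6:
        H0 returns (-5, 5)
        H1 returns ((-5, 5), (13))
        H2 returns [((-5, 5), (13))]
      branch[2] choose=4:
        H0 returns (-3, 5)
        H1 returns ((-3, 5), (13))
        H2 returns [((-3, 5), (13))]
  branch[1] choose=5:
    choose[0, 6, 4] @ H2
      branch[0] choose=0:
        H0 returns (5, 5)
        H1 returns ((5, 5), (13))
        H2 returns [((5, 5), (13))]
      branch[1] choose=6:
        H0 returns (-1, 5)
        H1 returns ((-1, 5), (13))
        H2 returns [((-1, 5), (13))]
      branch[2] choose=4:
        H0 returns (1, 5)
        H1 returns ((1, 5), (13))
        H2 returns [((1, 5), (13))]
  branch[2] choose=5:
    choose[0, 6, 4] @ H2
      branch[0] choose=0:
        H0 returns (5, 5)
        H1 returns ((5, 5), (13))
        H2 returns [((5, 5), (13))]
      branch[1] choose=6:
        H0 returns (-1, 5)
        H1 returns ((-1, 5), (13))
        H2 returns [((-1, 5), (13))]
      branch[2] choose=4:
        H0 returns (1, 5)
        H1 returns ((1, 5), (13))
        H2 returns [((1, 5), (13))]
= [((1, 5), (13)), ((-5, 5), (13)), ((-3, 5), (13)), ((5, 5), (13)), ((-1, 5), (13)), ((1, 5), (13)), ((5, 5), (13)), ((-1, 5), (13)), ((1, 5), (13))]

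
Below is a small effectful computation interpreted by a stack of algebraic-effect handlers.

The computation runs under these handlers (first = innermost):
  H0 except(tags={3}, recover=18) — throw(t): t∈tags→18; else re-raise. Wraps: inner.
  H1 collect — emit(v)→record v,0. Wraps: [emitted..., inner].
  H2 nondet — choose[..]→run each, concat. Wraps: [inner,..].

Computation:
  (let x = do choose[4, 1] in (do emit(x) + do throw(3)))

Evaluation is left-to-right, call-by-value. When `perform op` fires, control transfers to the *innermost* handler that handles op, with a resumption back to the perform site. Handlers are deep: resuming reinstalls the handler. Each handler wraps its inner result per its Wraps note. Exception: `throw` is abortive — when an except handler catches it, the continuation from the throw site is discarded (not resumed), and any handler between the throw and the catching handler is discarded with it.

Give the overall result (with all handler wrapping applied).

Step-by-step:
choose[4, 1] @ H2
  branch[0] choose=4:
    emit(4) @ H1 ⇒ out+=4
    throw(3) @ H0 caught ⇒ 18
    H1 returns [4, 18]
    H2 returns [[4, 18]]
  branch[1] choose=1:
    emit(1) @ H1 ⇒ out+=1
    throw(3) @ H0 caught ⇒ 18
    H1 returns [1, 18]
    H2 returns [[1, 18]]
= [[4, 18], [1, 18]]

Answer: [[4, 18], [1, 18]]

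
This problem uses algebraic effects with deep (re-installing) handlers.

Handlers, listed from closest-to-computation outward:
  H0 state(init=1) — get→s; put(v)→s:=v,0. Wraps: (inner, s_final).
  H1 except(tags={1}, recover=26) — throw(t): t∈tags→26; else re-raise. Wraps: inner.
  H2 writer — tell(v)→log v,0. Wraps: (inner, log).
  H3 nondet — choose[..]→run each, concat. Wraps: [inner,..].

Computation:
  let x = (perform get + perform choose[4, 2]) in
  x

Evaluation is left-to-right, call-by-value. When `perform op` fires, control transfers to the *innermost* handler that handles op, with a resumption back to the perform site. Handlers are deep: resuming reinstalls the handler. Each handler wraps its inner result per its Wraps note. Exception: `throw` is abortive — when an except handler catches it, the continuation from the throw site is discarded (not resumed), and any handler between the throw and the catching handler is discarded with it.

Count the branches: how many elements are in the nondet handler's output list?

Evaluation trace:
get @ H0 ⇒ 1
choose[4, 2] @ H3
  branch[0] choose=4:
    H0 returns (5, 1)
    H1 returns (5, 1)
    H2 returns ((5, 1), ())
    H3 returns [((5, 1), ())]
  branch[1] choose=2:
    H0 returns (3, 1)
    H1 returns (3, 1)
    H2 returns ((3, 1), ())
    H3 returns [((3, 1), ())]
= [((5, 1), ()), ((3, 1), ())]

Answer: 2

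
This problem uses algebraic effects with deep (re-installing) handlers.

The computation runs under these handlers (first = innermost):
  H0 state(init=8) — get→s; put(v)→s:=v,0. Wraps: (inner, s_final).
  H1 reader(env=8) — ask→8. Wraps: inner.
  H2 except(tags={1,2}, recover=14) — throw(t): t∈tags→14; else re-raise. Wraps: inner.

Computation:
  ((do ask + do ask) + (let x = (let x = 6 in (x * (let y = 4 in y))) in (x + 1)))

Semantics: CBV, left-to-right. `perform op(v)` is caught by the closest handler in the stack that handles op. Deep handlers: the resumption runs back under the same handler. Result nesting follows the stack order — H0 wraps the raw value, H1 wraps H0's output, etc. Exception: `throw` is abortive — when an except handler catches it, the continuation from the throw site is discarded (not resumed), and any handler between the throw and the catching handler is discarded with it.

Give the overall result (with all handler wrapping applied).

Answer: (41, 8)

Working:
ask @ H1 ⇒ 8
ask @ H1 ⇒ 8
H0 returns (41, 8)
H1 returns (41, 8)
H2 returns (41, 8)
= (41, 8)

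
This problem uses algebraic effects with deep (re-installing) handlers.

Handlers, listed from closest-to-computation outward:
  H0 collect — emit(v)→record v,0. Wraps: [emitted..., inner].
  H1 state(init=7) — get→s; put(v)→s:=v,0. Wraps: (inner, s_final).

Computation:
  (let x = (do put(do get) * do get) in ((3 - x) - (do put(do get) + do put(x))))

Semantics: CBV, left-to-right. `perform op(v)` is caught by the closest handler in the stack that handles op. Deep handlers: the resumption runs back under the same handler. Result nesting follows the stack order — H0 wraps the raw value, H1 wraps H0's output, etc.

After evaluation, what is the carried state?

Answer: 0

Step-by-step:
get @ H1 ⇒ 7
put(7) @ H1 ⇒ s:=7
get @ H1 ⇒ 7
get @ H1 ⇒ 7
put(7) @ H1 ⇒ s:=7
put(0) @ H1 ⇒ s:=0
H0 returns [3]
H1 returns ([3], 0)
= ([3], 0)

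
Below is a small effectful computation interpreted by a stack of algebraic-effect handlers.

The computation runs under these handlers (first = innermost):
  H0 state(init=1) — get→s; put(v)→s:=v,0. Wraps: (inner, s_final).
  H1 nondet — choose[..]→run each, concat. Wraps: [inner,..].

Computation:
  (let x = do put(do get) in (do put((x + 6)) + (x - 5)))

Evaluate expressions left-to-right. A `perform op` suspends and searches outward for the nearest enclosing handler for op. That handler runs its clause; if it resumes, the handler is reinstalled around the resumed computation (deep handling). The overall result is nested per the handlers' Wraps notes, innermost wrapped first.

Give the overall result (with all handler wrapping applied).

Answer: [(-5, 6)]

Working:
get @ H0 ⇒ 1
put(1) @ H0 ⇒ s:=1
put(6) @ H0 ⇒ s:=6
H0 returns (-5, 6)
H1 returns [(-5, 6)]
= [(-5, 6)]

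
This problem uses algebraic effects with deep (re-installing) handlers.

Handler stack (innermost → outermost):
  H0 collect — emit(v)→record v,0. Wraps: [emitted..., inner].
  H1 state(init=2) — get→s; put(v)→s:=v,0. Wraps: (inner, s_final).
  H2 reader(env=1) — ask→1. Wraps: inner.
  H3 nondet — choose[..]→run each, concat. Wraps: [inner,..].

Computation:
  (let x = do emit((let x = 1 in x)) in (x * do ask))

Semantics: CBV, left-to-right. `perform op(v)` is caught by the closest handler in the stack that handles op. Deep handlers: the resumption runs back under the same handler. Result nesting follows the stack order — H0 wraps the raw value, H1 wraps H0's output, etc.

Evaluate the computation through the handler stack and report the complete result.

Answer: [([1, 0], 2)]

Step-by-step:
emit(1) @ H0 ⇒ out+=1
ask @ H2 ⇒ 1
H0 returns [1, 0]
H1 returns ([1, 0], 2)
H2 returns ([1, 0], 2)
H3 returns [([1, 0], 2)]
= [([1, 0], 2)]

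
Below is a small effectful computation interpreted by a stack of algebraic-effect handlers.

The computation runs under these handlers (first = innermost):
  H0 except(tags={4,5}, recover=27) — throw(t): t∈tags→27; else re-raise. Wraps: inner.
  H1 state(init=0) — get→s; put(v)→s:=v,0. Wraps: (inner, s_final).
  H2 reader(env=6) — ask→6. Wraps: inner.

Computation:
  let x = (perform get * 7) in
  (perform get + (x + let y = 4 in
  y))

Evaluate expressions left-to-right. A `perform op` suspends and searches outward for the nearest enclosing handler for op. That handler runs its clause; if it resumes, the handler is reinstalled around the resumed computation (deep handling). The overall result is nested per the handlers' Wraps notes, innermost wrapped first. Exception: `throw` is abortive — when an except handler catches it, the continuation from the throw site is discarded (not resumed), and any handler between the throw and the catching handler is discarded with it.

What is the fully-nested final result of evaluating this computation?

Answer: (4, 0)

Working:
get @ H1 ⇒ 0
get @ H1 ⇒ 0
H0 returns 4
H1 returns (4, 0)
H2 returns (4, 0)
= (4, 0)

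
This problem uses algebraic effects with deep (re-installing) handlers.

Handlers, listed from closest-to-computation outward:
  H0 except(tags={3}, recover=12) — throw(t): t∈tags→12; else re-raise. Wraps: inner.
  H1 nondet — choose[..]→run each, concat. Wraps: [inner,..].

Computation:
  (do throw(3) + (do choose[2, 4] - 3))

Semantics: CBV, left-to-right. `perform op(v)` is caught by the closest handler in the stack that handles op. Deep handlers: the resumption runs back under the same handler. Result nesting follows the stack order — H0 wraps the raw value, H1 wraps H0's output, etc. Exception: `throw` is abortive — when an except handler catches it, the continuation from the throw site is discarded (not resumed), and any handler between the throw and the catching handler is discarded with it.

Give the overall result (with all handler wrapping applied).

Answer: [12]

Evaluation trace:
throw(3) @ H0 caught ⇒ 12
H1 returns [12]
= [12]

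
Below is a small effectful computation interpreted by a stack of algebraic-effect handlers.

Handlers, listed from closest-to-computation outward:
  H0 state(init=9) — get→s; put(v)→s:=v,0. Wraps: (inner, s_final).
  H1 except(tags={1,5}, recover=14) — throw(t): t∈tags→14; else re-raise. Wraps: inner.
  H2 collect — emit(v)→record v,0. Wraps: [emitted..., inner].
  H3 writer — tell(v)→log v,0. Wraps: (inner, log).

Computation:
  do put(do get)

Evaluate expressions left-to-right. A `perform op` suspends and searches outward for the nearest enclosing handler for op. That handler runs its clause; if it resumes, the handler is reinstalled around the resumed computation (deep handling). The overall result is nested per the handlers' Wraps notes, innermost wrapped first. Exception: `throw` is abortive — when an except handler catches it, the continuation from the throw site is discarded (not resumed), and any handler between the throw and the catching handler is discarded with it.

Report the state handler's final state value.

Answer: 9

Working:
get @ H0 ⇒ 9
put(9) @ H0 ⇒ s:=9
H0 returns (0, 9)
H1 returns (0, 9)
H2 returns [(0, 9)]
H3 returns ([(0, 9)], ())
= ([(0, 9)], ())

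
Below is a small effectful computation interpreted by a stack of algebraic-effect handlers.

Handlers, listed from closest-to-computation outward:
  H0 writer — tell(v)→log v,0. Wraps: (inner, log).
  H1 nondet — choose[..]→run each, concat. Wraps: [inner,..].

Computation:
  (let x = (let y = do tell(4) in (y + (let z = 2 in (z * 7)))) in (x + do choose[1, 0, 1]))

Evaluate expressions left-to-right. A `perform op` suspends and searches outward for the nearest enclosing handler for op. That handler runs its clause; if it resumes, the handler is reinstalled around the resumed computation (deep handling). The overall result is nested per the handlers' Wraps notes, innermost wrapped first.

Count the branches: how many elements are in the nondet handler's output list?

Answer: 3

Step-by-step:
tell(4) @ H0 ⇒ log+=4
choose[1, 0, 1] @ H1
  branch[0] choose=1:
    H0 returns (15, (4))
    H1 returns [(15, (4))]
  branch[1] choose=0:
    H0 returns (14, (4))
    H1 returns [(14, (4))]
  branch[2] choose=1:
    H0 returns (15, (4))
    H1 returns [(15, (4))]
= [(15, (4)), (14, (4)), (15, (4))]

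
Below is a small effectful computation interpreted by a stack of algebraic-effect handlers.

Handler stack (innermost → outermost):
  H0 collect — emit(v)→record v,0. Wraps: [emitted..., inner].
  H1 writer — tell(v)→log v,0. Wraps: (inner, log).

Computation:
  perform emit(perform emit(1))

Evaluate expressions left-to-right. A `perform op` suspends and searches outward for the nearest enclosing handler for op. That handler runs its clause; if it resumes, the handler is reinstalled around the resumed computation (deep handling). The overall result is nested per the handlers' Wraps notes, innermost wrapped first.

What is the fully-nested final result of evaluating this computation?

Answer: ([1, 0, 0], ())

Working:
emit(1) @ H0 ⇒ out+=1
emit(0) @ H0 ⇒ out+=0
H0 returns [1, 0, 0]
H1 returns ([1, 0, 0], ())
= ([1, 0, 0], ())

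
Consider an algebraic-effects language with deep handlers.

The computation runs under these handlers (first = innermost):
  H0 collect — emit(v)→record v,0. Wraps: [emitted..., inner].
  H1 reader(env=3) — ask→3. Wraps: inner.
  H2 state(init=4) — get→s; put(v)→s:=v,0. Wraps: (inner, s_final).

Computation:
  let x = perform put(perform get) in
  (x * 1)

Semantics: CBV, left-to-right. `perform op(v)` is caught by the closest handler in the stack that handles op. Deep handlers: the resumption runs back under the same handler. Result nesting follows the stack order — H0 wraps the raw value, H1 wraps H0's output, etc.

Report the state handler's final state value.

Evaluation trace:
get @ H2 ⇒ 4
put(4) @ H2 ⇒ s:=4
H0 returns [0]
H1 returns [0]
H2 returns ([0], 4)
= ([0], 4)

Answer: 4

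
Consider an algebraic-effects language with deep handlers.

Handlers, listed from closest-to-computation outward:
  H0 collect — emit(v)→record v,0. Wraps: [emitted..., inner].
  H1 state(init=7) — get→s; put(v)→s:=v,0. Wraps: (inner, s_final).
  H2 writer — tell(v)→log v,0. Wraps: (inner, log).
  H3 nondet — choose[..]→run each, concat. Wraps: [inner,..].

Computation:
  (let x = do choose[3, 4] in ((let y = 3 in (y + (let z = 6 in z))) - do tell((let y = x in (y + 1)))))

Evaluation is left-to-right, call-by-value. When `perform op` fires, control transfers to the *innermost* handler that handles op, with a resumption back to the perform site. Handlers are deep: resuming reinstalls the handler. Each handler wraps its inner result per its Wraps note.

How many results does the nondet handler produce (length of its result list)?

Answer: 2

Step-by-step:
choose[3, 4] @ H3
  branch[0] choose=3:
    tell(4) @ H2 ⇒ log+=4
    H0 returns [9]
    H1 returns ([9], 7)
    H2 returns (([9], 7), (4))
    H3 returns [(([9], 7), (4))]
  branch[1] choose=4:
    tell(5) @ H2 ⇒ log+=5
    H0 returns [9]
    H1 returns ([9], 7)
    H2 returns (([9], 7), (5))
    H3 returns [(([9], 7), (5))]
= [(([9], 7), (4)), (([9], 7), (5))]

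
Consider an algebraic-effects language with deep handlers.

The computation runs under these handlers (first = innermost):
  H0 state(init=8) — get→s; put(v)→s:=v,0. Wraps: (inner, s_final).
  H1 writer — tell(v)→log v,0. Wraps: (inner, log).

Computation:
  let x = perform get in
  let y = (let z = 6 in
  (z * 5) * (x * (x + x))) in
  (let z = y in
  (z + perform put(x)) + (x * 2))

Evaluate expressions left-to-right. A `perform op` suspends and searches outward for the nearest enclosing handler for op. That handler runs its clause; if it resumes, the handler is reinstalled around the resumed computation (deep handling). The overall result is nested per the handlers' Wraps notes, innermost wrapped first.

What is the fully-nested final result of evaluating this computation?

Working:
get @ H0 ⇒ 8
put(8) @ H0 ⇒ s:=8
H0 returns (3856, 8)
H1 returns ((3856, 8), ())
= ((3856, 8), ())

Answer: ((3856, 8), ())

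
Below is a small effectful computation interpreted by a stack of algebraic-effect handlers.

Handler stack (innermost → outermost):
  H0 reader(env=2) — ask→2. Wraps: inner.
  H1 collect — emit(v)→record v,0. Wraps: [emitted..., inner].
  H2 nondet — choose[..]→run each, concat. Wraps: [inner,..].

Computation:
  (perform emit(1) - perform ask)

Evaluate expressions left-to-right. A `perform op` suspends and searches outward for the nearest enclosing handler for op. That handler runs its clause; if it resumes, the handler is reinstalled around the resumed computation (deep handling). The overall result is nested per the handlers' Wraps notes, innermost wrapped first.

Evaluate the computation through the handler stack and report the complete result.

Step-by-step:
emit(1) @ H1 ⇒ out+=1
ask @ H0 ⇒ 2
H0 returns -2
H1 returns [1, -2]
H2 returns [[1, -2]]
= [[1, -2]]

Answer: [[1, -2]]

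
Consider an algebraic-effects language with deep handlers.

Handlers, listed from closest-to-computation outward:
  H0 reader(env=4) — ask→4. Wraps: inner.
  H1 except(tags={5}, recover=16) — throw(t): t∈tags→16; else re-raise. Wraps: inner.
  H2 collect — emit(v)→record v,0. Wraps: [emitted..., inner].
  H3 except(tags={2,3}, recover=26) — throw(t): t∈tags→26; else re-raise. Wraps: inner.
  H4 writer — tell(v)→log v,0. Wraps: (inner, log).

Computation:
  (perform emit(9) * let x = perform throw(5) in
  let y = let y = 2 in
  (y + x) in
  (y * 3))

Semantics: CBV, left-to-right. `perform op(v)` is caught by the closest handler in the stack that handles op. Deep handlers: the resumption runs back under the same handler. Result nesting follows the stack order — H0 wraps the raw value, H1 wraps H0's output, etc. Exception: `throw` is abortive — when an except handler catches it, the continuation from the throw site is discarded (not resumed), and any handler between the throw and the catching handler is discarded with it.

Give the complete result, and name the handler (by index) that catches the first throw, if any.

Answer: ([9, 16], ()) ; first throw caught by: H1

Working:
emit(9) @ H2 ⇒ out+=9
throw(5) @ H1 caught ⇒ 16
H2 returns [9, 16]
H3 returns [9, 16]
H4 returns ([9, 16], ())
= ([9, 16], ())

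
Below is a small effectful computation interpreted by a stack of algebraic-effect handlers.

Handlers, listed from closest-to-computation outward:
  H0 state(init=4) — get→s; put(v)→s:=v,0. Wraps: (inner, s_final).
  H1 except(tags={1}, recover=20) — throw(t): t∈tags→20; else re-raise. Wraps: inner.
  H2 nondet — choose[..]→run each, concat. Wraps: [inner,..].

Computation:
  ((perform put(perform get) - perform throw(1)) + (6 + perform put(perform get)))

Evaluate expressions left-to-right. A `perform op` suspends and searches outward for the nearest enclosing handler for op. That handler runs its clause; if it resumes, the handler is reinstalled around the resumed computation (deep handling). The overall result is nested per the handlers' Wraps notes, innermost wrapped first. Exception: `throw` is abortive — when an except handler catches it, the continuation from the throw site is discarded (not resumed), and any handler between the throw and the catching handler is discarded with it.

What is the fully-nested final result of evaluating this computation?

Answer: [20]

Step-by-step:
get @ H0 ⇒ 4
put(4) @ H0 ⇒ s:=4
throw(1) @ H1 caught ⇒ 20
H2 returns [20]
= [20]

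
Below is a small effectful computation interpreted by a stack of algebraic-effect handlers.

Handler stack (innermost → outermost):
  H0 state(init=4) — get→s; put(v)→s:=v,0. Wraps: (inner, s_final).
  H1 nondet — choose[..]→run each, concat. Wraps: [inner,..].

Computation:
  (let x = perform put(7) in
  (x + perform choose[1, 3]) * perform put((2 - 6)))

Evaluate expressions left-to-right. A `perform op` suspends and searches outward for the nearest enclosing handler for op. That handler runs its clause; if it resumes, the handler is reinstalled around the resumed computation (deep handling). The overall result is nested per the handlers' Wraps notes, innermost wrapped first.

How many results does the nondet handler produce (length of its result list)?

Answer: 2

Step-by-step:
put(7) @ H0 ⇒ s:=7
choose[1, 3] @ H1
  branch[0] choose=1:
    put(-4) @ H0 ⇒ s:=-4
    H0 returns (0, -4)
    H1 returns [(0, -4)]
  branch[1] choose=3:
    put(-4) @ H0 ⇒ s:=-4
    H0 returns (0, -4)
    H1 returns [(0, -4)]
= [(0, -4), (0, -4)]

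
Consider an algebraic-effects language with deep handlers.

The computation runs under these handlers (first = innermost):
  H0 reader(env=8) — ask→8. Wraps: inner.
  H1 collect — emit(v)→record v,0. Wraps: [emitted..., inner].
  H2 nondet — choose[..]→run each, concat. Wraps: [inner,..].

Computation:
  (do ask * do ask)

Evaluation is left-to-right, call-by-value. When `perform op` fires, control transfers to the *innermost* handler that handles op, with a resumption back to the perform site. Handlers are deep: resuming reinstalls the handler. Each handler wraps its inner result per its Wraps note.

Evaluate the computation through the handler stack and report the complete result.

Evaluation trace:
ask @ H0 ⇒ 8
ask @ H0 ⇒ 8
H0 returns 64
H1 returns [64]
H2 returns [[64]]
= [[64]]

Answer: [[64]]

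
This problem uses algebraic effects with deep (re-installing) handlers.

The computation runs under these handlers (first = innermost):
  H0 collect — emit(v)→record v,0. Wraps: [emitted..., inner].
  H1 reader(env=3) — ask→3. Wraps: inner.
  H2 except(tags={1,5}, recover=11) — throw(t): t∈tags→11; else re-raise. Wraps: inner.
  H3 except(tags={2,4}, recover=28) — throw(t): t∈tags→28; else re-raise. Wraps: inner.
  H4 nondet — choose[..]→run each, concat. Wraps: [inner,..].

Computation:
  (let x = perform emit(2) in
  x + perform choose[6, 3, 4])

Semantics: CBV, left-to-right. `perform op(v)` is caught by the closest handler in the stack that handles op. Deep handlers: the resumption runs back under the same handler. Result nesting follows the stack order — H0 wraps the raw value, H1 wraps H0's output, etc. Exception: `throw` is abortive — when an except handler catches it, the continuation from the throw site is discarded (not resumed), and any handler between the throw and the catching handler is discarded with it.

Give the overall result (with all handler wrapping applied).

Step-by-step:
emit(2) @ H0 ⇒ out+=2
choose[6, 3, 4] @ H4
  branch[0] choose=6:
    H0 returns [2, 6]
    H1 returns [2, 6]
    H2 returns [2, 6]
    H3 returns [2, 6]
    H4 returns [[2, 6]]
  branch[1] choose=3:
    H0 returns [2, 3]
    H1 returns [2, 3]
    H2 returns [2, 3]
    H3 returns [2, 3]
    H4 returns [[2, 3]]
  branch[2] choose=4:
    H0 returns [2, 4]
    H1 returns [2, 4]
    H2 returns [2, 4]
    H3 returns [2, 4]
    H4 returns [[2, 4]]
= [[2, 6], [2, 3], [2, 4]]

Answer: [[2, 6], [2, 3], [2, 4]]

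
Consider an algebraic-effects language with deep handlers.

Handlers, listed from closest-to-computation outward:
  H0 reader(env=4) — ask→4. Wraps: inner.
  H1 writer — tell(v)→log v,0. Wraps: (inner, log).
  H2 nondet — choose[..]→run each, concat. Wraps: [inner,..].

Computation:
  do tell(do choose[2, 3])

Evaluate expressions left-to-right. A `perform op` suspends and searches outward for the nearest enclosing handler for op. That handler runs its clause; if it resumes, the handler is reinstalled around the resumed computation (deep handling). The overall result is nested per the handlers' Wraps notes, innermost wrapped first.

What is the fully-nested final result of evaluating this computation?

Answer: [(0, (2)), (0, (3))]

Working:
choose[2, 3] @ H2
  branch[0] choose=2:
    tell(2) @ H1 ⇒ log+=2
    H0 returns 0
    H1 returns (0, (2))
    H2 returns [(0, (2))]
  branch[1] choose=3:
    tell(3) @ H1 ⇒ log+=3
    H0 returns 0
    H1 returns (0, (3))
    H2 returns [(0, (3))]
= [(0, (2)), (0, (3))]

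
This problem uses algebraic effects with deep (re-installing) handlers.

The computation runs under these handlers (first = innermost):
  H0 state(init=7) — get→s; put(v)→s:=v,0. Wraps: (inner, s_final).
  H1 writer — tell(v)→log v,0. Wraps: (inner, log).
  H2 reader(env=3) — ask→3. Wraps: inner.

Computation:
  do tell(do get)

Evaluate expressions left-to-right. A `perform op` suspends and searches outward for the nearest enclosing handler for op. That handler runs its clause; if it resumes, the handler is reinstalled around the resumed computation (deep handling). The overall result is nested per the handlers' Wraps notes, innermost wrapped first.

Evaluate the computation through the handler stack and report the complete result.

Step-by-step:
get @ H0 ⇒ 7
tell(7) @ H1 ⇒ log+=7
H0 returns (0, 7)
H1 returns ((0, 7), (7))
H2 returns ((0, 7), (7))
= ((0, 7), (7))

Answer: ((0, 7), (7))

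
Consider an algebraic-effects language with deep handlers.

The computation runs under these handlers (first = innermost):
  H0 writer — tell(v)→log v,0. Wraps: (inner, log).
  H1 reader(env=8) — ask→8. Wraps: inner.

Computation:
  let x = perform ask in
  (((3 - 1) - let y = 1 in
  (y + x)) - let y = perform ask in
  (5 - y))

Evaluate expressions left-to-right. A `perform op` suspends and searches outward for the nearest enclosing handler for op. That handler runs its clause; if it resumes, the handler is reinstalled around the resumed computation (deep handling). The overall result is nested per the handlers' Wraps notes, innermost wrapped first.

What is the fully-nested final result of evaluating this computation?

Step-by-step:
ask @ H1 ⇒ 8
ask @ H1 ⇒ 8
H0 returns (-4, ())
H1 returns (-4, ())
= (-4, ())

Answer: (-4, ())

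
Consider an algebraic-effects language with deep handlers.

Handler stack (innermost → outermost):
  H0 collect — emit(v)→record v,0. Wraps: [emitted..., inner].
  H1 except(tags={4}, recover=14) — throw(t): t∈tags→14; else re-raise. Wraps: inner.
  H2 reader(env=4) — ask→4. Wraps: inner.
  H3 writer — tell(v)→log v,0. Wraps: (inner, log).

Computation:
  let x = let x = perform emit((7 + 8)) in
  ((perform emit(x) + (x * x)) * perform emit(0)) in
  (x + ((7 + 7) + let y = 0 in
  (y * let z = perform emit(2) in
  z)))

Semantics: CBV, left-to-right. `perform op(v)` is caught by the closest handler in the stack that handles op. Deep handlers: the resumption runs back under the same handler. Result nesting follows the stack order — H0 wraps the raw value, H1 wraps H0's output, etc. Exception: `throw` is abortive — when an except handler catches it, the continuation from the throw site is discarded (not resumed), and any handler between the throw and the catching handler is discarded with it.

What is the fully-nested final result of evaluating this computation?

Working:
emit(15) @ H0 ⇒ out+=15
emit(0) @ H0 ⇒ out+=0
emit(0) @ H0 ⇒ out+=0
emit(2) @ H0 ⇒ out+=2
H0 returns [15, 0, 0, 2, 14]
H1 returns [15, 0, 0, 2, 14]
H2 returns [15, 0, 0, 2, 14]
H3 returns ([15, 0, 0, 2, 14], ())
= ([15, 0, 0, 2, 14], ())

Answer: ([15, 0, 0, 2, 14], ())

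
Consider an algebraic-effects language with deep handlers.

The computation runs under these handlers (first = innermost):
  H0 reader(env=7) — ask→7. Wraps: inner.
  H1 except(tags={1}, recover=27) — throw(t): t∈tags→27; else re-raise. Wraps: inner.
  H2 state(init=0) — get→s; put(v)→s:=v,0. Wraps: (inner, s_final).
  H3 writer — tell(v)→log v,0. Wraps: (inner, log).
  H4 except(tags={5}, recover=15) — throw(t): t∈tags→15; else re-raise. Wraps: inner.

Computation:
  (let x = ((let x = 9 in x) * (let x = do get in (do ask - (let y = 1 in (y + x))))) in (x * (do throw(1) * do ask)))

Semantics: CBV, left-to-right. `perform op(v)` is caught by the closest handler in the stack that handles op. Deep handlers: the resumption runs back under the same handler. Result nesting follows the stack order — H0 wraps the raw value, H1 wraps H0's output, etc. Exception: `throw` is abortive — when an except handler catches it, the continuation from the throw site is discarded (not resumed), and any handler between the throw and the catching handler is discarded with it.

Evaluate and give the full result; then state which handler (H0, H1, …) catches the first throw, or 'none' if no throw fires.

Evaluation trace:
get @ H2 ⇒ 0
ask @ H0 ⇒ 7
throw(1) @ H1 caught ⇒ 27
H2 returns (27, 0)
H3 returns ((27, 0), ())
H4 returns ((27, 0), ())
= ((27, 0), ())

Answer: ((27, 0), ()) ; first throw caught by: H1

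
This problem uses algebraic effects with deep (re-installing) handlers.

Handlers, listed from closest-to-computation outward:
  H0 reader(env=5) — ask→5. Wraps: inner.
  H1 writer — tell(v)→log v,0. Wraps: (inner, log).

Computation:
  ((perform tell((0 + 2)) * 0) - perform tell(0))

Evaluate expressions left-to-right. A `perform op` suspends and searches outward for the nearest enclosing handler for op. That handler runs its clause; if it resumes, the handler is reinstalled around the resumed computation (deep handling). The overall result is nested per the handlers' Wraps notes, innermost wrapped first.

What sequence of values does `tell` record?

Answer: (2, 0)

Step-by-step:
tell(2) @ H1 ⇒ log+=2
tell(0) @ H1 ⇒ log+=0
H0 returns 0
H1 returns (0, (2, 0))
= (0, (2, 0))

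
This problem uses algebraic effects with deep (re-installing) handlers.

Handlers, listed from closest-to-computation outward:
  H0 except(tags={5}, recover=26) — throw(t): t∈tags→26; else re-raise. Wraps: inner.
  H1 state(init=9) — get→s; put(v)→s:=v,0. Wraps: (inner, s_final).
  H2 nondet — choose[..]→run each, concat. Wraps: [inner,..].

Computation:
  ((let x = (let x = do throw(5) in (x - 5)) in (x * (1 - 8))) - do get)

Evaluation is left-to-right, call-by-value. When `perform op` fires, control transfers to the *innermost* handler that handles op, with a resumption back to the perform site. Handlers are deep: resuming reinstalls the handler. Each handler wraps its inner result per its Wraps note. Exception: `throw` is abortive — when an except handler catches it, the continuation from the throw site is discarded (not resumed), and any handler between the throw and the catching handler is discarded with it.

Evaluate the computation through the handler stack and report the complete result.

Answer: [(26, 9)]

Working:
throw(5) @ H0 caught ⇒ 26
H1 returns (26, 9)
H2 returns [(26, 9)]
= [(26, 9)]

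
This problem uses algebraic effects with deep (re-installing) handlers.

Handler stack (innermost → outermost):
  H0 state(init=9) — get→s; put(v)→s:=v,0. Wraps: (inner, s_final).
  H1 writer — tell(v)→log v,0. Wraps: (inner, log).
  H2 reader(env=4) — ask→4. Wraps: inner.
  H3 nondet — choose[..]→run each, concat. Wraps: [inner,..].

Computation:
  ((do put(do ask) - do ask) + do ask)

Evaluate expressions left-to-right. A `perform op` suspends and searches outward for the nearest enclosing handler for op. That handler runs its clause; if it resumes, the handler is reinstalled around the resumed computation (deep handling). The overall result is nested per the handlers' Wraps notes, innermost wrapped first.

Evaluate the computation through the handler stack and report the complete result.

Evaluation trace:
ask @ H2 ⇒ 4
put(4) @ H0 ⇒ s:=4
ask @ H2 ⇒ 4
ask @ H2 ⇒ 4
H0 returns (0, 4)
H1 returns ((0, 4), ())
H2 returns ((0, 4), ())
H3 returns [((0, 4), ())]
= [((0, 4), ())]

Answer: [((0, 4), ())]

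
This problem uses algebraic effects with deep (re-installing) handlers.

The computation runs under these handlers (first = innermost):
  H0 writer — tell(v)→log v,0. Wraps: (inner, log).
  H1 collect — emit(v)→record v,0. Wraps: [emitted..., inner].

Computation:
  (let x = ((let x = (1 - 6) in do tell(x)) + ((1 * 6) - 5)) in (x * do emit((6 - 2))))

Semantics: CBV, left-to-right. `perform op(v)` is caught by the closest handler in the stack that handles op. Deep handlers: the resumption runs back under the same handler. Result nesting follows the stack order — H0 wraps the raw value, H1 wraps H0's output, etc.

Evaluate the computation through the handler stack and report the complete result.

Answer: [4, (0, (-5))]

Evaluation trace:
tell(-5) @ H0 ⇒ log+=-5
emit(4) @ H1 ⇒ out+=4
H0 returns (0, (-5))
H1 returns [4, (0, (-5))]
= [4, (0, (-5))]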